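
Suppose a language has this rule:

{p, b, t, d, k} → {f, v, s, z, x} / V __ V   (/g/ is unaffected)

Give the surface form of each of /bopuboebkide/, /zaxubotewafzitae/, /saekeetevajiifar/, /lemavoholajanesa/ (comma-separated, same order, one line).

bofuvoebkize, zaxuvosewafzisae, saexeesevajiifar, lemavoholajanesa

/bopuboebkide/: /p/ is a stop between vowels /o/ and /u/, so it spirantizes to the fricative [f]. /b/ is a stop between vowels /u/ and /o/, so it spirantizes to the fricative [v]. /d/ is a stop between vowels /i/ and /e/, so it spirantizes to the fricative [z]. → [bofuvoebkize].
/zaxubotewafzitae/: /b/ is a stop between vowels /u/ and /o/, so it spirantizes to the fricative [v]. /t/ is a stop between vowels /o/ and /e/, so it spirantizes to the fricative [s]. /t/ is a stop between vowels /i/ and /a/, so it spirantizes to the fricative [s]. → [zaxuvosewafzisae].
/saekeetevajiifar/: /k/ is a stop between vowels /e/ and /e/, so it spirantizes to the fricative [x]. /t/ is a stop between vowels /e/ and /e/, so it spirantizes to the fricative [s]. → [saexeesevajiifar].
/lemavoholajanesa/: the rule's environment is not met; surfaces unchanged as [lemavoholajanesa].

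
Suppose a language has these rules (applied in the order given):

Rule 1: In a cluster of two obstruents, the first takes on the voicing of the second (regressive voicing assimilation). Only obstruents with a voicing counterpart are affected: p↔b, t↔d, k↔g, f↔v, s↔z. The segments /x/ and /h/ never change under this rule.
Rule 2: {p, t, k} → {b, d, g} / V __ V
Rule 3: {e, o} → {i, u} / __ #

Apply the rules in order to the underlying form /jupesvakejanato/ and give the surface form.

Rule 1 (regressive voicing assimilation): /s/ precedes the voiced obstruent /v/, so it voices to [z] by assimilation. /jupesvakejanato/ → jupezvakejanato.
Rule 2 (intervocalic voicing): /p/ is a voiceless stop between vowels /u/ and /e/, so it voices to [b]. /k/ is a voiceless stop between vowels /a/ and /e/, so it voices to [g]. /t/ is a voiceless stop between vowels /a/ and /o/, so it voices to [d]. /jupezvakejanato/ → jubezvagejanado.
Rule 3 (final vowel raising): /o/ is a mid vowel in word-final position, so it raises to [u]. /jubezvagejanado/ → jubezvagejanadu.

jubezvagejanadu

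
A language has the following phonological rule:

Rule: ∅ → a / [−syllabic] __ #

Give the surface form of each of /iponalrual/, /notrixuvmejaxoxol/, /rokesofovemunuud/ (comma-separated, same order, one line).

iponalruala, notrixuvmejaxoxola, rokesofovemunuuda

/iponalrual/: the form ends in the consonant /l/, so [a] is inserted word-finally. → [iponalruala].
/notrixuvmejaxoxol/: the form ends in the consonant /l/, so [a] is inserted word-finally. → [notrixuvmejaxoxola].
/rokesofovemunuud/: the form ends in the consonant /d/, so [a] is inserted word-finally. → [rokesofovemunuuda].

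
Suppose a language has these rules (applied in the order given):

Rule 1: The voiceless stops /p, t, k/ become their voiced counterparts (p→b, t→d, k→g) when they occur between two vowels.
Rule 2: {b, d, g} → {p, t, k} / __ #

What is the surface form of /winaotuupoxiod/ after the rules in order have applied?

Rule 1 (intervocalic voicing): /t/ is a voiceless stop between vowels /o/ and /u/, so it voices to [d]. /p/ is a voiceless stop between vowels /u/ and /o/, so it voices to [b]. /winaotuupoxiod/ → winaoduuboxiod.
Rule 2 (final devoicing): /d/ is a voiced stop in word-final position, so it devoices to [t]. /winaoduuboxiod/ → winaoduuboxiot.

winaoduuboxiot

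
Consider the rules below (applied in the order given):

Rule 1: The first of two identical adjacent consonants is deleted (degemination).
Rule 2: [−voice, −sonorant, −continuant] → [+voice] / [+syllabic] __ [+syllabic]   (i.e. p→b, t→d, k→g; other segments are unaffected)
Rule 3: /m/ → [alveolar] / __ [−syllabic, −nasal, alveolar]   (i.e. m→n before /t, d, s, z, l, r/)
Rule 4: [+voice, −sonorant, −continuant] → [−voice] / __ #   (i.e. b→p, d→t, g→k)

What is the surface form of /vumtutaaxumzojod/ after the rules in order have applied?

vuntudaaxunzojot

Rule 1 (degemination): no segment meets the environment; /vumtutaaxumzojod/ is unchanged.
Rule 2 (intervocalic voicing): /t/ is a voiceless stop between vowels /u/ and /a/, so it voices to [d]. /vumtutaaxumzojod/ → vumtudaaxumzojod.
Rule 3 (nasal place assimilation): /m/ precedes the alveolar consonant /t/, so it assimilates in place to [n]. /m/ precedes the alveolar consonant /z/, so it assimilates in place to [n]. /vumtudaaxumzojod/ → vuntudaaxunzojod.
Rule 4 (final devoicing): /d/ is a voiced stop in word-final position, so it devoices to [t]. /vuntudaaxunzojod/ → vuntudaaxunzojot.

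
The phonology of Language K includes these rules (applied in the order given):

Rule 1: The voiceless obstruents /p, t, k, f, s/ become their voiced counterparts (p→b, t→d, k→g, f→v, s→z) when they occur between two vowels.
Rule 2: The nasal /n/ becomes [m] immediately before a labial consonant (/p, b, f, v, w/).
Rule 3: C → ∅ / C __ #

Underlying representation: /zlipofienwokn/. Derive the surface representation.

Rule 1 (intervocalic voicing): /p/ is a voiceless obstruent between vowels /i/ and /o/, so it voices to [b]. /f/ is a voiceless obstruent between vowels /o/ and /i/, so it voices to [v]. /zlipofienwokn/ → zlibovienwokn.
Rule 2 (nasal place assimilation): /n/ precedes the labial consonant /w/, so it assimilates in place to [m]. /zlibovienwokn/ → zliboviemwokn.
Rule 3 (final cluster simplification): /n/ is the second consonant of a word-final cluster /kn/, so it deletes. /zliboviemwokn/ → zliboviemwok.

zliboviemwok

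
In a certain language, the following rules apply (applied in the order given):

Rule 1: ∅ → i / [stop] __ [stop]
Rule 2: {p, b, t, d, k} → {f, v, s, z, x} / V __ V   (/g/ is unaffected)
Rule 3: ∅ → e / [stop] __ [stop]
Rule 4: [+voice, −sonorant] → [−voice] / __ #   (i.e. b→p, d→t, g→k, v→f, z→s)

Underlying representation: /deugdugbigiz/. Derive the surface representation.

deugizugivigis

Rule 1 (stop-cluster i-epenthesis): /g/ and /d/ form a stop–stop cluster, so [i] is inserted between them. /g/ and /b/ form a stop–stop cluster, so [i] is inserted between them. /deugdugbigiz/ → deugidugibigiz.
Rule 2 (intervocalic spirantization): /d/ is a stop between vowels /i/ and /u/, so it spirantizes to the fricative [z]. /b/ is a stop between vowels /i/ and /i/, so it spirantizes to the fricative [v]. /deugidugibigiz/ → deugizugivigiz.
Rule 3 (stop-cluster e-epenthesis): no segment meets the environment; /deugizugivigiz/ is unchanged.
Rule 4 (final devoicing): /z/ is a voiced obstruent in word-final position, so it devoices to [s]. /deugizugivigiz/ → deugizugivigis.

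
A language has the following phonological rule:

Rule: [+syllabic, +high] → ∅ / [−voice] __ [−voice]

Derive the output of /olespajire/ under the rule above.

No segment of /olespajire/ meets the structural description of the rule, so the form surfaces unchanged.

olespajire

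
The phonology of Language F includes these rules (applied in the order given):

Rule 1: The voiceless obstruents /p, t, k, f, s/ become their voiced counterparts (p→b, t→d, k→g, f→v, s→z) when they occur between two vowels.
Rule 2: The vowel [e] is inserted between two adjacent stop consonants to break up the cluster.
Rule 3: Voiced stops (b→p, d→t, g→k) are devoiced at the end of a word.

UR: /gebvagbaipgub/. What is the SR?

Rule 1 (intervocalic voicing): no segment meets the environment; /gebvagbaipgub/ is unchanged.
Rule 2 (stop-cluster e-epenthesis): /g/ and /b/ form a stop–stop cluster, so [e] is inserted between them. /p/ and /g/ form a stop–stop cluster, so [e] is inserted between them. /gebvagbaipgub/ → gebvagebaipegub.
Rule 3 (final devoicing): /b/ is a voiced stop in word-final position, so it devoices to [p]. /gebvagebaipegub/ → gebvagebaipegup.

gebvagebaipegup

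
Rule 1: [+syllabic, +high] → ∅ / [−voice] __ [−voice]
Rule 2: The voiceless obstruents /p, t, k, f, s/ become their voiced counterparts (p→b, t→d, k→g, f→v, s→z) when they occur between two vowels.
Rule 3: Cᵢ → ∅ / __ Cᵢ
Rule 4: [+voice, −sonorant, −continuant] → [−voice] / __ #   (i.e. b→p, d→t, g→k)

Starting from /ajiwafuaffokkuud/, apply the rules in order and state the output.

ajiwavuafokuut

Rule 1 (high vowel syncope): no segment meets the environment; /ajiwafuaffokkuud/ is unchanged.
Rule 2 (intervocalic voicing): /f/ is a voiceless obstruent between vowels /a/ and /u/, so it voices to [v]. /ajiwafuaffokkuud/ → ajiwavuaffokkuud.
Rule 3 (degemination): /ff/ is a geminate; the first /f/ deletes. /kk/ is a geminate; the first /k/ deletes. /ajiwavuaffokkuud/ → ajiwavuafokuud.
Rule 4 (final devoicing): /d/ is a voiced stop in word-final position, so it devoices to [t]. /ajiwavuafokuud/ → ajiwavuafokuut.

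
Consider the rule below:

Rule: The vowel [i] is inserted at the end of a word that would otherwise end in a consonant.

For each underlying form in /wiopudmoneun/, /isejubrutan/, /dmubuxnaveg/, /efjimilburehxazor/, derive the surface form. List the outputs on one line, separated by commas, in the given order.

wiopudmoneuni, isejubrutani, dmubuxnavegi, efjimilburehxazori

/wiopudmoneun/: the form ends in the consonant /n/, so [i] is inserted word-finally. → [wiopudmoneuni].
/isejubrutan/: the form ends in the consonant /n/, so [i] is inserted word-finally. → [isejubrutani].
/dmubuxnaveg/: the form ends in the consonant /g/, so [i] is inserted word-finally. → [dmubuxnavegi].
/efjimilburehxazor/: the form ends in the consonant /r/, so [i] is inserted word-finally. → [efjimilburehxazori].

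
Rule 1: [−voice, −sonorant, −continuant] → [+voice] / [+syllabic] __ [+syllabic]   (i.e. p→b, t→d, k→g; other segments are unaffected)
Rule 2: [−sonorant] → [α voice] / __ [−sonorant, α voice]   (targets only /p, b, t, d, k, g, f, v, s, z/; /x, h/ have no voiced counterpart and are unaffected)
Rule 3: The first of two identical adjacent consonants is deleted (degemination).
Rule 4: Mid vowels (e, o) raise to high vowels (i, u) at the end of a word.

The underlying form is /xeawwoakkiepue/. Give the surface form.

Rule 1 (intervocalic voicing): /p/ is a voiceless stop between vowels /e/ and /u/, so it voices to [b]. /xeawwoakkiepue/ → xeawwoakkiebue.
Rule 2 (regressive voicing assimilation): no segment meets the environment; /xeawwoakkiebue/ is unchanged.
Rule 3 (degemination): /ww/ is a geminate; the first /w/ deletes. /kk/ is a geminate; the first /k/ deletes. /xeawwoakkiebue/ → xeawoakiebue.
Rule 4 (final vowel raising): /e/ is a mid vowel in word-final position, so it raises to [i]. /xeawoakiebue/ → xeawoakiebui.

xeawoakiebui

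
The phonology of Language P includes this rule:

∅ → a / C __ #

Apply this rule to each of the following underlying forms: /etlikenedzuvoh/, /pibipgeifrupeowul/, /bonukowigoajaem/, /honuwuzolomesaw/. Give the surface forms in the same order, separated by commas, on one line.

etlikenedzuvoha, pibipgeifrupeowula, bonukowigoajaema, honuwuzolomesawa

/etlikenedzuvoh/: the form ends in the consonant /h/, so [a] is inserted word-finally. → [etlikenedzuvoha].
/pibipgeifrupeowul/: the form ends in the consonant /l/, so [a] is inserted word-finally. → [pibipgeifrupeowula].
/bonukowigoajaem/: the form ends in the consonant /m/, so [a] is inserted word-finally. → [bonukowigoajaema].
/honuwuzolomesaw/: the form ends in the consonant /w/, so [a] is inserted word-finally. → [honuwuzolomesawa].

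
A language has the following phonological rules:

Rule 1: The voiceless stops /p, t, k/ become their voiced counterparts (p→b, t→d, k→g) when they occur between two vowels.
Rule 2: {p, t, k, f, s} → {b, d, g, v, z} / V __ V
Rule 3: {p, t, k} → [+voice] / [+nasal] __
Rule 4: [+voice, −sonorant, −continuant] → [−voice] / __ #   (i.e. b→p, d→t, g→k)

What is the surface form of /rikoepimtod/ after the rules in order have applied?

Rule 1 (intervocalic voicing): /k/ is a voiceless stop between vowels /i/ and /o/, so it voices to [g]. /p/ is a voiceless stop between vowels /e/ and /i/, so it voices to [b]. /rikoepimtod/ → rigoebimtod.
Rule 2 (intervocalic voicing): no segment meets the environment; /rigoebimtod/ is unchanged.
Rule 3 (post-nasal voicing): /t/ is a voiceless stop immediately after the nasal /m/, so it voices to [d]. /rigoebimtod/ → rigoebimdod.
Rule 4 (final devoicing): /d/ is a voiced stop in word-final position, so it devoices to [t]. /rigoebimdod/ → rigoebimdot.

rigoebimdot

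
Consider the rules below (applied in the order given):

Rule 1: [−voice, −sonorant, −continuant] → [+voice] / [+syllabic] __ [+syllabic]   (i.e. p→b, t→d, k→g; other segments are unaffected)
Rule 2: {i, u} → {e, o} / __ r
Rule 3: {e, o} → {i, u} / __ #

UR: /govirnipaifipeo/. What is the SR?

governibaifibeu

Rule 1 (intervocalic voicing): /p/ is a voiceless stop between vowels /i/ and /a/, so it voices to [b]. /p/ is a voiceless stop between vowels /i/ and /e/, so it voices to [b]. /govirnipaifipeo/ → govirnibaifibeo.
Rule 2 (pre-rhotic lowering): /i/ is a high vowel immediately before /r/, so it lowers to [e]. /govirnibaifibeo/ → governibaifibeo.
Rule 3 (final vowel raising): /o/ is a mid vowel in word-final position, so it raises to [u]. /governibaifibeo/ → governibaifibeu.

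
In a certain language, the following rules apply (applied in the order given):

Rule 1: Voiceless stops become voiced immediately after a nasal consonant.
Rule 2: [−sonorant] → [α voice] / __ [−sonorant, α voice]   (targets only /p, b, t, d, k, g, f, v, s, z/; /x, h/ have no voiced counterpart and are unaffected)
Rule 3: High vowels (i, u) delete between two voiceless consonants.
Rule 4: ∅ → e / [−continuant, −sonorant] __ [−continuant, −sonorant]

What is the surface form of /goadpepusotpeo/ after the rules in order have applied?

Rule 1 (post-nasal voicing): no segment meets the environment; /goadpepusotpeo/ is unchanged.
Rule 2 (regressive voicing assimilation): /d/ precedes the voiceless obstruent /p/, so it devoices to [t] by assimilation. /goadpepusotpeo/ → goatpepusotpeo.
Rule 3 (high vowel syncope): /u/ is a high vowel flanked by voiceless consonants /p/ and /s/, so it deletes. /goatpepusotpeo/ → goatpepsotpeo.
Rule 4 (stop-cluster e-epenthesis): /t/ and /p/ form a stop–stop cluster, so [e] is inserted between them. /t/ and /p/ form a stop–stop cluster, so [e] is inserted between them. /goatpepsotpeo/ → goatepepsotepeo.

goatepepsotepeo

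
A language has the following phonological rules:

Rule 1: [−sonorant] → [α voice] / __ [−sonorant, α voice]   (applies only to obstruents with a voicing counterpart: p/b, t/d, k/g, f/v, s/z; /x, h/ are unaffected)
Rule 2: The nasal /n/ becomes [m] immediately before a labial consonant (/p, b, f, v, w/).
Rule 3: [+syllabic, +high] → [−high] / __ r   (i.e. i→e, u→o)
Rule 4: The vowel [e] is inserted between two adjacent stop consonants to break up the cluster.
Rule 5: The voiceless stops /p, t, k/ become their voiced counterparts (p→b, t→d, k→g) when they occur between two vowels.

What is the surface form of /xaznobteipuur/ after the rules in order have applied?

xaznobedeibuor

Rule 1 (regressive voicing assimilation): /b/ precedes the voiceless obstruent /t/, so it devoices to [p] by assimilation. /xaznobteipuur/ → xaznopteipuur.
Rule 2 (nasal place assimilation): no segment meets the environment; /xaznopteipuur/ is unchanged.
Rule 3 (pre-rhotic lowering): /u/ is a high vowel immediately before /r/, so it lowers to [o]. /xaznopteipuur/ → xaznopteipuor.
Rule 4 (stop-cluster e-epenthesis): /p/ and /t/ form a stop–stop cluster, so [e] is inserted between them. /xaznopteipuor/ → xaznopeteipuor.
Rule 5 (intervocalic voicing): /p/ is a voiceless stop between vowels /o/ and /e/, so it voices to [b]. /t/ is a voiceless stop between vowels /e/ and /e/, so it voices to [d]. /p/ is a voiceless stop between vowels /i/ and /u/, so it voices to [b]. /xaznopeteipuor/ → xaznobedeibuor.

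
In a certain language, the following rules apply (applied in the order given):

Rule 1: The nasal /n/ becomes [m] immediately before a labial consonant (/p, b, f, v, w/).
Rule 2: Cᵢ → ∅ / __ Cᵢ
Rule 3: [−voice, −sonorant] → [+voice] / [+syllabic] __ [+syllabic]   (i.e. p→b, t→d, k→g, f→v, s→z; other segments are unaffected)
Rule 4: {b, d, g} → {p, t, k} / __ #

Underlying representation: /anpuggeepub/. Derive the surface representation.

ampugeebup

Rule 1 (nasal place assimilation): /n/ precedes the labial consonant /p/, so it assimilates in place to [m]. /anpuggeepub/ → ampuggeepub.
Rule 2 (degemination): /gg/ is a geminate; the first /g/ deletes. /ampuggeepub/ → ampugeepub.
Rule 3 (intervocalic voicing): /p/ is a voiceless obstruent between vowels /e/ and /u/, so it voices to [b]. /ampugeepub/ → ampugeebub.
Rule 4 (final devoicing): /b/ is a voiced stop in word-final position, so it devoices to [p]. /ampugeebub/ → ampugeebup.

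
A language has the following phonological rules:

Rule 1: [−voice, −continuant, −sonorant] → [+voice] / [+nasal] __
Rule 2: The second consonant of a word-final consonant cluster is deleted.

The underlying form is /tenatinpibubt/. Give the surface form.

Rule 1 (post-nasal voicing): /p/ is a voiceless stop immediately after the nasal /n/, so it voices to [b]. /tenatinpibubt/ → tenatinbibubt.
Rule 2 (final cluster simplification): /t/ is the second consonant of a word-final cluster /bt/, so it deletes. /tenatinbibubt/ → tenatinbibub.

tenatinbibub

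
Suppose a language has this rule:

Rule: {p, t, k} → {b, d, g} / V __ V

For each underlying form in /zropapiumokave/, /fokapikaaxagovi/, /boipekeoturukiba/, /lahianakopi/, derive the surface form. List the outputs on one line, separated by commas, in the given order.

zrobabiumogave, fogabigaaxagovi, boibegeodurugiba, lahianagobi

/zropapiumokave/: /p/ is a voiceless stop between vowels /o/ and /a/, so it voices to [b]. /p/ is a voiceless stop between vowels /a/ and /i/, so it voices to [b]. /k/ is a voiceless stop between vowels /o/ and /a/, so it voices to [g]. → [zrobabiumogave].
/fokapikaaxagovi/: /k/ is a voiceless stop between vowels /o/ and /a/, so it voices to [g]. /p/ is a voiceless stop between vowels /a/ and /i/, so it voices to [b]. /k/ is a voiceless stop between vowels /i/ and /a/, so it voices to [g]. → [fogabigaaxagovi].
/boipekeoturukiba/: /p/ is a voiceless stop between vowels /i/ and /e/, so it voices to [b]. /k/ is a voiceless stop between vowels /e/ and /e/, so it voices to [g]. /t/ is a voiceless stop between vowels /o/ and /u/, so it voices to [d]. /k/ is a voiceless stop between vowels /u/ and /i/, so it voices to [g]. → [boibegeodurugiba].
/lahianakopi/: /k/ is a voiceless stop between vowels /a/ and /o/, so it voices to [g]. /p/ is a voiceless stop between vowels /o/ and /i/, so it voices to [b]. → [lahianagobi].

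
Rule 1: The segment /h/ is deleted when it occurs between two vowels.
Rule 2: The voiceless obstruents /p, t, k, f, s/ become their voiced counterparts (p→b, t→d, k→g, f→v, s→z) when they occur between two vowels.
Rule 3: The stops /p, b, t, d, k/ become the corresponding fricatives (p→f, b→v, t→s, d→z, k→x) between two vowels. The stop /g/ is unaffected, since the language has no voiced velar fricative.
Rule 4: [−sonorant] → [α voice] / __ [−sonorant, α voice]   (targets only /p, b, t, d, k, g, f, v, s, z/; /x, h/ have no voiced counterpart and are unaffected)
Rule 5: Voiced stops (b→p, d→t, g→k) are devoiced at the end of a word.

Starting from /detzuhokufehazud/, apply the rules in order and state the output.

dedzuoguveazut

Rule 1 (intervocalic h-deletion): /h/ occurs between vowels /u/ and /o/, so it deletes. /h/ occurs between vowels /e/ and /a/, so it deletes. /detzuhokufehazud/ → detzuokufeazud.
Rule 2 (intervocalic voicing): /k/ is a voiceless obstruent between vowels /o/ and /u/, so it voices to [g]. /f/ is a voiceless obstruent between vowels /u/ and /e/, so it voices to [v]. /detzuokufeazud/ → detzuoguveazud.
Rule 3 (intervocalic spirantization): no segment meets the environment; /detzuoguveazud/ is unchanged.
Rule 4 (regressive voicing assimilation): /t/ precedes the voiced obstruent /z/, so it voices to [d] by assimilation. /detzuoguveazud/ → dedzuoguveazud.
Rule 5 (final devoicing): /d/ is a voiced stop in word-final position, so it devoices to [t]. /dedzuoguveazud/ → dedzuoguveazut.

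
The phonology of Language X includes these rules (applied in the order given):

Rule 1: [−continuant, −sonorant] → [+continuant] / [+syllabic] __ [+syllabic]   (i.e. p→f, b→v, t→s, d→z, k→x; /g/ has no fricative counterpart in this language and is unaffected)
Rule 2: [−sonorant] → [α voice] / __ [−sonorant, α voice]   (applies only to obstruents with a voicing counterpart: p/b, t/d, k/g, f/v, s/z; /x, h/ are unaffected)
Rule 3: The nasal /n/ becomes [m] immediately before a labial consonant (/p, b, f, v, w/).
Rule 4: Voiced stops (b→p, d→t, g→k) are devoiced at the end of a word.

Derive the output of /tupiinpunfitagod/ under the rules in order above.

Rule 1 (intervocalic spirantization): /p/ is a stop between vowels /u/ and /i/, so it spirantizes to the fricative [f]. /t/ is a stop between vowels /i/ and /a/, so it spirantizes to the fricative [s]. /tupiinpunfitagod/ → tufiinpunfisagod.
Rule 2 (regressive voicing assimilation): no segment meets the environment; /tufiinpunfisagod/ is unchanged.
Rule 3 (nasal place assimilation): /n/ precedes the labial consonant /p/, so it assimilates in place to [m]. /n/ precedes the labial consonant /f/, so it assimilates in place to [m]. /tufiinpunfisagod/ → tufiimpumfisagod.
Rule 4 (final devoicing): /d/ is a voiced stop in word-final position, so it devoices to [t]. /tufiimpumfisagod/ → tufiimpumfisagot.

tufiimpumfisagot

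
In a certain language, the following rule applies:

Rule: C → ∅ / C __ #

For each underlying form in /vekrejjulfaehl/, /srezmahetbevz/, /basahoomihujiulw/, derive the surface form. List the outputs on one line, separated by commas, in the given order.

vekrejjulfaeh, srezmahetbev, basahoomihujiul

/vekrejjulfaehl/: /l/ is the second consonant of a word-final cluster /hl/, so it deletes. → [vekrejjulfaeh].
/srezmahetbevz/: /z/ is the second consonant of a word-final cluster /vz/, so it deletes. → [srezmahetbev].
/basahoomihujiulw/: /w/ is the second consonant of a word-final cluster /lw/, so it deletes. → [basahoomihujiul].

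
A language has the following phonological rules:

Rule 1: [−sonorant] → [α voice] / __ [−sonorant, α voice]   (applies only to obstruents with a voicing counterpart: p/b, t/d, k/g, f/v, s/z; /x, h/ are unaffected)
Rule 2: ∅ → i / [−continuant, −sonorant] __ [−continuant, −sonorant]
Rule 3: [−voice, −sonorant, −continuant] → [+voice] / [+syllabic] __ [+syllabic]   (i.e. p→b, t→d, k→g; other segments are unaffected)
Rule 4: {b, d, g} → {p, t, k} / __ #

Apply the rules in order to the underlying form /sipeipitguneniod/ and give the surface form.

Rule 1 (regressive voicing assimilation): /t/ precedes the voiced obstruent /g/, so it voices to [d] by assimilation. /sipeipitguneniod/ → sipeipidguneniod.
Rule 2 (stop-cluster i-epenthesis): /d/ and /g/ form a stop–stop cluster, so [i] is inserted between them. /sipeipidguneniod/ → sipeipidiguneniod.
Rule 3 (intervocalic voicing): /p/ is a voiceless stop between vowels /i/ and /e/, so it voices to [b]. /p/ is a voiceless stop between vowels /i/ and /i/, so it voices to [b]. /sipeipidiguneniod/ → sibeibidiguneniod.
Rule 4 (final devoicing): /d/ is a voiced stop in word-final position, so it devoices to [t]. /sibeibidiguneniod/ → sibeibidiguneniot.

sibeibidiguneniot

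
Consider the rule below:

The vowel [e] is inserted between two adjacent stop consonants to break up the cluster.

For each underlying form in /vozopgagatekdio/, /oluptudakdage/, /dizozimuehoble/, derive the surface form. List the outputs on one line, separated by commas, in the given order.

/vozopgagatekdio/: /p/ and /g/ form a stop–stop cluster, so [e] is inserted between them. /k/ and /d/ form a stop–stop cluster, so [e] is inserted between them. → [vozopegagatekedio].
/oluptudakdage/: /p/ and /t/ form a stop–stop cluster, so [e] is inserted between them. /k/ and /d/ form a stop–stop cluster, so [e] is inserted between them. → [olupetudakedage].
/dizozimuehoble/: the rule's environment is not met; surfaces unchanged as [dizozimuehoble].

vozopegagatekedio, olupetudakedage, dizozimuehoble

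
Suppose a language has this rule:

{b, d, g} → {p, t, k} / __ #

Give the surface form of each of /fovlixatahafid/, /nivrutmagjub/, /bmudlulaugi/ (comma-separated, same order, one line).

fovlixatahafit, nivrutmagjup, bmudlulaugi

/fovlixatahafid/: /d/ is a voiced stop in word-final position, so it devoices to [t]. → [fovlixatahafit].
/nivrutmagjub/: /b/ is a voiced stop in word-final position, so it devoices to [p]. → [nivrutmagjup].
/bmudlulaugi/: the rule's environment is not met; surfaces unchanged as [bmudlulaugi].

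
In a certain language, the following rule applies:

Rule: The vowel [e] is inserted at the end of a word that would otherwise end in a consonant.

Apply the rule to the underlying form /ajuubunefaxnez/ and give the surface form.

ajuubunefaxneze

the form ends in the consonant /z/, so [e] is inserted word-finally.
Surface form: [ajuubunefaxneze].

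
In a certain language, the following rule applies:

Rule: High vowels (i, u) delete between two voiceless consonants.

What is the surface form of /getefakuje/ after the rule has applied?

getefakuje

No segment of /getefakuje/ meets the structural description of the rule, so the form surfaces unchanged.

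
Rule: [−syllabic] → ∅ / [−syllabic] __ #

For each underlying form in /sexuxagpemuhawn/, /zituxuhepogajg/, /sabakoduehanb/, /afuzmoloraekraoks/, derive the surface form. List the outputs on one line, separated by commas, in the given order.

sexuxagpemuhaw, zituxuhepogaj, sabakoduehan, afuzmoloraekraok

/sexuxagpemuhawn/: /n/ is the second consonant of a word-final cluster /wn/, so it deletes. → [sexuxagpemuhaw].
/zituxuhepogajg/: /g/ is the second consonant of a word-final cluster /jg/, so it deletes. → [zituxuhepogaj].
/sabakoduehanb/: /b/ is the second consonant of a word-final cluster /nb/, so it deletes. → [sabakoduehan].
/afuzmoloraekraoks/: /s/ is the second consonant of a word-final cluster /ks/, so it deletes. → [afuzmoloraekraok].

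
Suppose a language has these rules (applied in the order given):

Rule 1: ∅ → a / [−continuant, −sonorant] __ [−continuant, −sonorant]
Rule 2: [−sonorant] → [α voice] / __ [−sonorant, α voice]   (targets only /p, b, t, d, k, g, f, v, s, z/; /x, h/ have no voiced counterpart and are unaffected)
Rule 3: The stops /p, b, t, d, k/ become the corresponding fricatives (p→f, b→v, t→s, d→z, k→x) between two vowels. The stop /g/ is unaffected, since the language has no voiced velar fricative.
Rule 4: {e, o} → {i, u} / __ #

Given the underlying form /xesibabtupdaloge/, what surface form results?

Rule 1 (stop-cluster a-epenthesis): /b/ and /t/ form a stop–stop cluster, so [a] is inserted between them. /p/ and /d/ form a stop–stop cluster, so [a] is inserted between them. /xesibabtupdaloge/ → xesibabatupadaloge.
Rule 2 (regressive voicing assimilation): no segment meets the environment; /xesibabatupadaloge/ is unchanged.
Rule 3 (intervocalic spirantization): /b/ is a stop between vowels /i/ and /a/, so it spirantizes to the fricative [v]. /b/ is a stop between vowels /a/ and /a/, so it spirantizes to the fricative [v]. /t/ is a stop between vowels /a/ and /u/, so it spirantizes to the fricative [s]. /p/ is a stop between vowels /u/ and /a/, so it spirantizes to the fricative [f]. /d/ is a stop between vowels /a/ and /a/, so it spirantizes to the fricative [z]. /xesibabatupadaloge/ → xesivavasufazaloge.
Rule 4 (final vowel raising): /e/ is a mid vowel in word-final position, so it raises to [i]. /xesivavasufazaloge/ → xesivavasufazalogi.

xesivavasufazalogi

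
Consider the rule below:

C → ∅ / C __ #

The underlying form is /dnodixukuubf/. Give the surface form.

/f/ is the second consonant of a word-final cluster /bf/, so it deletes.
The other instances of /d/, /n/, /x/, /k/, /b/ do not occur in the required environment and remain unchanged.
Surface form: [dnodixukuub].

dnodixukuub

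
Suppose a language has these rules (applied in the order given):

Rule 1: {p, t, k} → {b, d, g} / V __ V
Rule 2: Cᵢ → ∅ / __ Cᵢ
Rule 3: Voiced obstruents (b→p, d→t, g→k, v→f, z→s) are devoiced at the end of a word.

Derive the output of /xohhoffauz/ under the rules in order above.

Rule 1 (intervocalic voicing): no segment meets the environment; /xohhoffauz/ is unchanged.
Rule 2 (degemination): /hh/ is a geminate; the first /h/ deletes. /ff/ is a geminate; the first /f/ deletes. /xohhoffauz/ → xohofauz.
Rule 3 (final devoicing): /z/ is a voiced obstruent in word-final position, so it devoices to [s]. /xohofauz/ → xohofaus.

xohofaus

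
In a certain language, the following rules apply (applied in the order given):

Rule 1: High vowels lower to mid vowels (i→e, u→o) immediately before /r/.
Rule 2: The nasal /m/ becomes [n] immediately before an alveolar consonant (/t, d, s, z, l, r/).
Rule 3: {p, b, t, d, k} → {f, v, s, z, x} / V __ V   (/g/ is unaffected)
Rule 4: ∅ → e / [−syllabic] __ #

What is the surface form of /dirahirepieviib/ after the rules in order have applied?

Rule 1 (pre-rhotic lowering): /i/ is a high vowel immediately before /r/, so it lowers to [e]. /i/ is a high vowel immediately before /r/, so it lowers to [e]. /dirahirepieviib/ → deraherepieviib.
Rule 2 (nasal place assimilation): no segment meets the environment; /deraherepieviib/ is unchanged.
Rule 3 (intervocalic spirantization): /p/ is a stop between vowels /e/ and /i/, so it spirantizes to the fricative [f]. /deraherepieviib/ → deraherefieviib.
Rule 4 (final e-epenthesis): the form ends in the consonant /b/, so [e] is inserted word-finally. /deraherefieviib/ → deraherefieviibe.

deraherefieviibe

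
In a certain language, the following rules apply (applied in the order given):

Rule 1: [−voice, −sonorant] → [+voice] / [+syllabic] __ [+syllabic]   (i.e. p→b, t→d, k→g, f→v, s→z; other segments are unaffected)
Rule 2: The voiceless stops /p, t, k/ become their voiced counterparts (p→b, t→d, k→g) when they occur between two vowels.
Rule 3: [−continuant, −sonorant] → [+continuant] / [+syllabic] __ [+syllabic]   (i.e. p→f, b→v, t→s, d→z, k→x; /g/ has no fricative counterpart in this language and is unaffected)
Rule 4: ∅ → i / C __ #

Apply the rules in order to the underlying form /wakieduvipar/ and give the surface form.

Rule 1 (intervocalic voicing): /k/ is a voiceless obstruent between vowels /a/ and /i/, so it voices to [g]. /p/ is a voiceless obstruent between vowels /i/ and /a/, so it voices to [b]. /wakieduvipar/ → wagieduvibar.
Rule 2 (intervocalic voicing): no segment meets the environment; /wagieduvibar/ is unchanged.
Rule 3 (intervocalic spirantization): /d/ is a stop between vowels /e/ and /u/, so it spirantizes to the fricative [z]. /b/ is a stop between vowels /i/ and /a/, so it spirantizes to the fricative [v]. /wagieduvibar/ → wagiezuvivar.
Rule 4 (final i-epenthesis): the form ends in the consonant /r/, so [i] is inserted word-finally. /wagiezuvivar/ → wagiezuvivari.

wagiezuvivari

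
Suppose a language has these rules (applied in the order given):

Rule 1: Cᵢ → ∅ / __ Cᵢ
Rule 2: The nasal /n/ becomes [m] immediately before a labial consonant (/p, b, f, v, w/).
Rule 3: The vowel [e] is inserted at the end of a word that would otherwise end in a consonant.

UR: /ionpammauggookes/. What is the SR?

iompamaugookese

Rule 1 (degemination): /mm/ is a geminate; the first /m/ deletes. /gg/ is a geminate; the first /g/ deletes. /ionpammauggookes/ → ionpamaugookes.
Rule 2 (nasal place assimilation): /n/ precedes the labial consonant /p/, so it assimilates in place to [m]. /ionpamaugookes/ → iompamaugookes.
Rule 3 (final e-epenthesis): the form ends in the consonant /s/, so [e] is inserted word-finally. /iompamaugookes/ → iompamaugookese.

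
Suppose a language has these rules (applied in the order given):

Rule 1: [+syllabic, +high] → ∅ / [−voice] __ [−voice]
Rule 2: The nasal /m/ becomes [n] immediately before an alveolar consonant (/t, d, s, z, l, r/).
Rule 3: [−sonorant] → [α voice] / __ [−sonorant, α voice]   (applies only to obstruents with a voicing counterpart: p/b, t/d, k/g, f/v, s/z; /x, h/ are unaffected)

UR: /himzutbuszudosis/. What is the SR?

hinzudbuzzudoss

Rule 1 (high vowel syncope): /i/ is a high vowel flanked by voiceless consonants /s/ and /s/, so it deletes. /himzutbuszudosis/ → himzutbuszudoss.
Rule 2 (nasal place assimilation): /m/ precedes the alveolar consonant /z/, so it assimilates in place to [n]. /himzutbuszudoss/ → hinzutbuszudoss.
Rule 3 (regressive voicing assimilation): /t/ precedes the voiced obstruent /b/, so it voices to [d] by assimilation. /s/ precedes the voiced obstruent /z/, so it voices to [z] by assimilation. /hinzutbuszudoss/ → hinzudbuzzudoss.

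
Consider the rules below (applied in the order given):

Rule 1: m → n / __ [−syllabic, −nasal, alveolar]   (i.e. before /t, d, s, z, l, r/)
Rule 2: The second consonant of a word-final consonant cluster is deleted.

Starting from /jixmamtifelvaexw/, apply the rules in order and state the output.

jixmantifelvaex

Rule 1 (nasal place assimilation): /m/ precedes the alveolar consonant /t/, so it assimilates in place to [n]. /jixmamtifelvaexw/ → jixmantifelvaexw.
Rule 2 (final cluster simplification): /w/ is the second consonant of a word-final cluster /xw/, so it deletes. /jixmantifelvaexw/ → jixmantifelvaex.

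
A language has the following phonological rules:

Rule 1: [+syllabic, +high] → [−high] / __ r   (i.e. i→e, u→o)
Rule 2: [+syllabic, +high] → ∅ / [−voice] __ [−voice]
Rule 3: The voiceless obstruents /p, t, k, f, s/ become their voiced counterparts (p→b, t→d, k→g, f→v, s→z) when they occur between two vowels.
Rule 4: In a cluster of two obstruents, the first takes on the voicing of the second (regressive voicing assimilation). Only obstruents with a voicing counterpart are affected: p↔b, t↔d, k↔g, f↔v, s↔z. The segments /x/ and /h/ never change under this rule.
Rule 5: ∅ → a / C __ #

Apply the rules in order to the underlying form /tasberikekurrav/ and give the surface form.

Rule 1 (pre-rhotic lowering): /u/ is a high vowel immediately before /r/, so it lowers to [o]. /tasberikekurrav/ → tasberikekorrav.
Rule 2 (high vowel syncope): no segment meets the environment; /tasberikekorrav/ is unchanged.
Rule 3 (intervocalic voicing): /k/ is a voiceless obstruent between vowels /i/ and /e/, so it voices to [g]. /k/ is a voiceless obstruent between vowels /e/ and /o/, so it voices to [g]. /tasberikekorrav/ → tasberigegorrav.
Rule 4 (regressive voicing assimilation): /s/ precedes the voiced obstruent /b/, so it voices to [z] by assimilation. /tasberigegorrav/ → tazberigegorrav.
Rule 5 (final a-epenthesis): the form ends in the consonant /v/, so [a] is inserted word-finally. /tazberigegorrav/ → tazberigegorrava.

tazberigegorrava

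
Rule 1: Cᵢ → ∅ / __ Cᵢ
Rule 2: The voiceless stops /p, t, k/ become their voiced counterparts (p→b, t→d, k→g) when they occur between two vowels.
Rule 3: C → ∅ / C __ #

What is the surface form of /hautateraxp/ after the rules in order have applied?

haudaderax

Rule 1 (degemination): no segment meets the environment; /hautateraxp/ is unchanged.
Rule 2 (intervocalic voicing): /t/ is a voiceless stop between vowels /u/ and /a/, so it voices to [d]. /t/ is a voiceless stop between vowels /a/ and /e/, so it voices to [d]. /hautateraxp/ → haudaderaxp.
Rule 3 (final cluster simplification): /p/ is the second consonant of a word-final cluster /xp/, so it deletes. /haudaderaxp/ → haudaderax.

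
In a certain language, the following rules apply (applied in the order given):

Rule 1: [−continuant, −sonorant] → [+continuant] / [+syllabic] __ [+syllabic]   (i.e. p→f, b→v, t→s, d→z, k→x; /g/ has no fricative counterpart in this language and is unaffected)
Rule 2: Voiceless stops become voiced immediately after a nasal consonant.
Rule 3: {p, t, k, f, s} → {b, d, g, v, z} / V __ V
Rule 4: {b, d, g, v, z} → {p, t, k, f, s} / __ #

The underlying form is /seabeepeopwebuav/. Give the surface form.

Rule 1 (intervocalic spirantization): /b/ is a stop between vowels /a/ and /e/, so it spirantizes to the fricative [v]. /p/ is a stop between vowels /e/ and /e/, so it spirantizes to the fricative [f]. /b/ is a stop between vowels /e/ and /u/, so it spirantizes to the fricative [v]. /seabeepeopwebuav/ → seaveefeopwevuav.
Rule 2 (post-nasal voicing): no segment meets the environment; /seaveefeopwevuav/ is unchanged.
Rule 3 (intervocalic voicing): /f/ is a voiceless obstruent between vowels /e/ and /e/, so it voices to [v]. /seaveefeopwevuav/ → seaveeveopwevuav.
Rule 4 (final devoicing): /v/ is a voiced obstruent in word-final position, so it devoices to [f]. /seaveeveopwevuav/ → seaveeveopwevuaf.

seaveeveopwevuaf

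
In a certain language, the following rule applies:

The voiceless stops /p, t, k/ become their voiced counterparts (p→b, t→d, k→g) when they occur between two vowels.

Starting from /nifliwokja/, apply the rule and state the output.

nifliwokja

No segment of /nifliwokja/ meets the structural description of the rule, so the form surfaces unchanged.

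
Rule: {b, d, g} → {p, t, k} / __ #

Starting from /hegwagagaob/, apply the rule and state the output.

hegwagagaop

/b/ is a voiced stop in word-final position, so it devoices to [p].
The other instances of /g/ do not occur in the required environment and remain unchanged.
Surface form: [hegwagagaop].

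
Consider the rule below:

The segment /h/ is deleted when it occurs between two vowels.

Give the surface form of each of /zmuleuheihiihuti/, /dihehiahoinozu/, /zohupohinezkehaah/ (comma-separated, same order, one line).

zmuleueiiiuti, dieiaoinozu, zoupoinezkeaah

/zmuleuheihiihuti/: /h/ occurs between vowels /u/ and /e/, so it deletes. /h/ occurs between vowels /i/ and /i/, so it deletes. /h/ occurs between vowels /i/ and /u/, so it deletes. → [zmuleueiiiuti].
/dihehiahoinozu/: /h/ occurs between vowels /i/ and /e/, so it deletes. /h/ occurs between vowels /e/ and /i/, so it deletes. /h/ occurs between vowels /a/ and /o/, so it deletes. → [dieiaoinozu].
/zohupohinezkehaah/: /h/ occurs between vowels /o/ and /u/, so it deletes. /h/ occurs between vowels /o/ and /i/, so it deletes. /h/ occurs between vowels /e/ and /a/, so it deletes. → [zoupoinezkeaah].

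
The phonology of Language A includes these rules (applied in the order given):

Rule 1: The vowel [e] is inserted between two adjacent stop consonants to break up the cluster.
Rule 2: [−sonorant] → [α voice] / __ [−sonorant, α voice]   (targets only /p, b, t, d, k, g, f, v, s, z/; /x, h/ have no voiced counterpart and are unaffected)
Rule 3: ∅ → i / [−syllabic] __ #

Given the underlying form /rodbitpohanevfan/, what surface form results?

Rule 1 (stop-cluster e-epenthesis): /d/ and /b/ form a stop–stop cluster, so [e] is inserted between them. /t/ and /p/ form a stop–stop cluster, so [e] is inserted between them. /rodbitpohanevfan/ → rodebitepohanevfan.
Rule 2 (regressive voicing assimilation): /v/ precedes the voiceless obstruent /f/, so it devoices to [f] by assimilation. /rodebitepohanevfan/ → rodebitepohaneffan.
Rule 3 (final i-epenthesis): the form ends in the consonant /n/, so [i] is inserted word-finally. /rodebitepohaneffan/ → rodebitepohaneffani.

rodebitepohaneffani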